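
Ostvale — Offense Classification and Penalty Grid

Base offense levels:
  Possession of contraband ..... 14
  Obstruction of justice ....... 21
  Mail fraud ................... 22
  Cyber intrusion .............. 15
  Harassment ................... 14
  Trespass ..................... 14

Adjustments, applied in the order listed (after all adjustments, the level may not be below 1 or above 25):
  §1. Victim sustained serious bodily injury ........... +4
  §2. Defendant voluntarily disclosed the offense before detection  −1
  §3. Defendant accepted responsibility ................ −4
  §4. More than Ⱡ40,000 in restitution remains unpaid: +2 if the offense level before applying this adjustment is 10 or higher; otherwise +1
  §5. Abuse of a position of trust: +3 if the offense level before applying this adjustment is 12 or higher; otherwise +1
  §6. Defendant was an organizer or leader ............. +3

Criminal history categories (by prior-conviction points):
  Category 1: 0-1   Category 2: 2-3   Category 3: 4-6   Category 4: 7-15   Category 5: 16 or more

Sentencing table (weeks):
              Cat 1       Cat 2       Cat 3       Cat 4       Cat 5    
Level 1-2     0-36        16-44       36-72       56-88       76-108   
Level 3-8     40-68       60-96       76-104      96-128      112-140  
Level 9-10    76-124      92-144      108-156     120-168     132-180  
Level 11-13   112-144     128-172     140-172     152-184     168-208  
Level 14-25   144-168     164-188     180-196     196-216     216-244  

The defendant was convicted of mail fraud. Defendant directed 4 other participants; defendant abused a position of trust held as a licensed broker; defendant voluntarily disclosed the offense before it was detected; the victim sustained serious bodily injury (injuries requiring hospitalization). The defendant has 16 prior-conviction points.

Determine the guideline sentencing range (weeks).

216-244 weeks

Base offense level for mail fraud: 22.
§1 applies: 22 + 4 = 26.
§2 applies: 26 − 1 = 25.
§3 does not apply.
§5 applies (level before this adjustment is 25 ≥ 12, so +3): 25 + 3 = 28.
§6 applies: 28 + 3 = 31.
Level 31 exceeds the maximum of 25; capped at 25.
Final offense level: 25.
Criminal history: 16 prior points → Category 5 (16+).
Level 25 falls in the 14-25 band.
Grid: Level 14-25 × Category 5 = 216-244 weeks.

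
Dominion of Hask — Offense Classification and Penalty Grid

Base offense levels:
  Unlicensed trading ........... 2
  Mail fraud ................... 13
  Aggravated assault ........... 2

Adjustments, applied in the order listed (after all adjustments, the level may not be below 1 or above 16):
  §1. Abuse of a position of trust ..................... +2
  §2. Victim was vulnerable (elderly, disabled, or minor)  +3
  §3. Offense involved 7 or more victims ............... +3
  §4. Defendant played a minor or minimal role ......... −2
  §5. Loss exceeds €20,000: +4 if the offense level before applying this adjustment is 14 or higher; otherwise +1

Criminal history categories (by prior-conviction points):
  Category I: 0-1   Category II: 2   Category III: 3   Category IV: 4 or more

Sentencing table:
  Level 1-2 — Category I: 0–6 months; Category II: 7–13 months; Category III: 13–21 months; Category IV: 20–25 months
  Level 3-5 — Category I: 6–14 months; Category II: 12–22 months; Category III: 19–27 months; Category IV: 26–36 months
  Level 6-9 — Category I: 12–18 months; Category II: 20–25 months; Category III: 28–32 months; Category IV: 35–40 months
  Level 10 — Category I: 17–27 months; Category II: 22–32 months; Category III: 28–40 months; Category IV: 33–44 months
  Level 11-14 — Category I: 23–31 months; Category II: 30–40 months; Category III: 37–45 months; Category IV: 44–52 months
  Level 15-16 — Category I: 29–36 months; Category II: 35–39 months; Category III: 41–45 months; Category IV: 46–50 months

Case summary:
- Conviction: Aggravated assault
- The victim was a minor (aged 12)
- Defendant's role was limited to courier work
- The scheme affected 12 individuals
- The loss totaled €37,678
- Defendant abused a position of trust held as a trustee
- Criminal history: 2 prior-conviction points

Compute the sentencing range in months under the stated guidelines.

Base offense level for aggravated assault: 2.
§1 applies: 2 + 2 = 4.
§2 applies: 4 + 3 = 7.
§3 applies: 7 + 3 = 10.
§4 applies: 10 − 2 = 8.
§5 applies (level before this adjustment is 8 < 14, so +1): 8 + 1 = 9.
Final offense level: 9.
Criminal history: 2 prior points → Category II (2).
Level 9 falls in the 6-9 band.
Grid: Level 6-9 × Category II = 20-25 months.

20-25 months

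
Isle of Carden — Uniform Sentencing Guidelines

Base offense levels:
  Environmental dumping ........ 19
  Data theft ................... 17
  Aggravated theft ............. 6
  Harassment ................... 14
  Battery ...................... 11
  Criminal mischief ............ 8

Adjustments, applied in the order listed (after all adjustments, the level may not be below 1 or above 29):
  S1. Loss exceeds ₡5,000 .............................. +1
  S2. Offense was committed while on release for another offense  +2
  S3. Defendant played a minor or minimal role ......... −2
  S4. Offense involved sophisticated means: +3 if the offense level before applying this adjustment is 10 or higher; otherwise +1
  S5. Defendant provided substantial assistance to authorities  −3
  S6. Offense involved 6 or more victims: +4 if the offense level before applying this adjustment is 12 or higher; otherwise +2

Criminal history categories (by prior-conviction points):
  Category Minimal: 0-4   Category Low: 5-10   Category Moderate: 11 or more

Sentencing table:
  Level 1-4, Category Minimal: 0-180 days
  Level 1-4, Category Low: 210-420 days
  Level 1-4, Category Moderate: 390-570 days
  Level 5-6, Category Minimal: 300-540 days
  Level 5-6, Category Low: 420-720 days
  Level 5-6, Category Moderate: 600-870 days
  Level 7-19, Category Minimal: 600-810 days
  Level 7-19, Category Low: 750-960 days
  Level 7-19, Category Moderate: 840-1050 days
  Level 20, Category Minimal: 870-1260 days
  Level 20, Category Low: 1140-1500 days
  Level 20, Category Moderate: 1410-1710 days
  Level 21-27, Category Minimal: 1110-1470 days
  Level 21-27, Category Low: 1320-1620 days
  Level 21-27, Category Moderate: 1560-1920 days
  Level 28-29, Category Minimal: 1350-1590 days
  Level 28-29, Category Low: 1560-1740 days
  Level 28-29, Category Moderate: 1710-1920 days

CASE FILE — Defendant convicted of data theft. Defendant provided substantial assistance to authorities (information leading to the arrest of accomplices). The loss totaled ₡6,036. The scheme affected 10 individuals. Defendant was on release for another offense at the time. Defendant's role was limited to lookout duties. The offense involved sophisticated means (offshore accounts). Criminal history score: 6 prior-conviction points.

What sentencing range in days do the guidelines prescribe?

Base offense level for data theft: 17.
S1 applies: 17 + 1 = 18.
S2 applies: 18 + 2 = 20.
S3 applies: 20 − 2 = 18.
S4 applies (level before this adjustment is 18 ≥ 10, so +3): 18 + 3 = 21.
S5 applies: 21 − 3 = 18.
S6 applies (level before this adjustment is 18 ≥ 12, so +4): 18 + 4 = 22.
Final offense level: 22.
Criminal history: 6 prior points → Category Low (5-10).
Level 22 falls in the 21-27 band.
Grid: Level 21-27 × Category Low = 1320-1620 days.

1320-1620 days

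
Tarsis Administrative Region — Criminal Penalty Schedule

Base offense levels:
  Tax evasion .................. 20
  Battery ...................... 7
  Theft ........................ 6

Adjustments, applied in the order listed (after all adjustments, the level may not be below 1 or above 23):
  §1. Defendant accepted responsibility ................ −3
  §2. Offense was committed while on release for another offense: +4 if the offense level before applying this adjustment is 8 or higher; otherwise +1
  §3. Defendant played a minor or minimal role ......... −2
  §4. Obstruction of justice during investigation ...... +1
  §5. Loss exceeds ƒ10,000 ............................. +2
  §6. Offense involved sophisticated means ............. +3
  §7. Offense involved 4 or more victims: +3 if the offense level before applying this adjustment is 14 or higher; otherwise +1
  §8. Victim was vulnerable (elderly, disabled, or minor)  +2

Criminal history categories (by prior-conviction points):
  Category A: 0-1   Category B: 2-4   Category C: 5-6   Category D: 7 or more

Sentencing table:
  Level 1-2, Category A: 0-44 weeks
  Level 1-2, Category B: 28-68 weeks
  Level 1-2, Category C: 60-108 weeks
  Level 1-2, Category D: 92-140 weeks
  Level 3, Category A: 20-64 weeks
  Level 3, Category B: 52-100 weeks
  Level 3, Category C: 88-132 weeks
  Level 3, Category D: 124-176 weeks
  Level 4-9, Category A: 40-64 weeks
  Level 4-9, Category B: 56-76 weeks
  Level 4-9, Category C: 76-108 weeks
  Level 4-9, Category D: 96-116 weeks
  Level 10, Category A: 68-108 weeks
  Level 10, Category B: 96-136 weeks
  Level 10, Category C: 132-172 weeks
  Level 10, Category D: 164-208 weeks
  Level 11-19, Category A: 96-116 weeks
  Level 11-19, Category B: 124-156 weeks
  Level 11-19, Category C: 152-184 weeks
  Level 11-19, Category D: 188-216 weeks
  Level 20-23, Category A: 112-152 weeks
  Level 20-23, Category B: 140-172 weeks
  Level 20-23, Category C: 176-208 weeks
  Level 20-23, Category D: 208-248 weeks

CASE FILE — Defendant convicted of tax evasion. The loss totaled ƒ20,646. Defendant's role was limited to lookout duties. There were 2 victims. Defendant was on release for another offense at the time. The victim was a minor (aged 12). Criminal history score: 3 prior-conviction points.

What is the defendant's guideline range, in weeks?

Base offense level for tax evasion: 20.
§1 does not apply.
§2 applies (level before this adjustment is 20 ≥ 8, so +4): 20 + 4 = 24.
§3 applies: 24 − 2 = 22.
§5 applies: 22 + 2 = 24.
§7 does not apply.
§8 applies: 24 + 2 = 26.
Level 26 exceeds the maximum of 23; capped at 23.
Final offense level: 23.
Criminal history: 3 prior points → Category B (2-4).
Level 23 falls in the 20-23 band.
Grid: Level 20-23 × Category B = 140-172 weeks.

140-172 weeks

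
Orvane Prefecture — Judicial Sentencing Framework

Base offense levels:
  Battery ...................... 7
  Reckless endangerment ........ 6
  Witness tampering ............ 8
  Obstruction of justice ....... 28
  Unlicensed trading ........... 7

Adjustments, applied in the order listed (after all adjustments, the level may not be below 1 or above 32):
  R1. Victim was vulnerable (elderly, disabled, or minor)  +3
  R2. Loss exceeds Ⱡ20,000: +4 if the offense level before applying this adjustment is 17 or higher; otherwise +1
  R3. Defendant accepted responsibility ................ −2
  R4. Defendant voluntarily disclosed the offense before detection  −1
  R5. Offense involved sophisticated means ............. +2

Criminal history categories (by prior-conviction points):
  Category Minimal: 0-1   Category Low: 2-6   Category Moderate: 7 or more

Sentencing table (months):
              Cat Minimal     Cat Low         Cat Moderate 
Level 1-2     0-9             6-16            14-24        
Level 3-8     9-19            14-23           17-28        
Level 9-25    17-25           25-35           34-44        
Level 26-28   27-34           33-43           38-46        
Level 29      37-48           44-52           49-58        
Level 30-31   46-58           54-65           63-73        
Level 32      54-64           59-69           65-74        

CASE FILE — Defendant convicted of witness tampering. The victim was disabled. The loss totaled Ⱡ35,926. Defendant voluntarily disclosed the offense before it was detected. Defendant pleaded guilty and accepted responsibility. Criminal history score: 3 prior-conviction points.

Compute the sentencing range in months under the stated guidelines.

25-35 months

Base offense level for witness tampering: 8.
R1 applies: 8 + 3 = 11.
R2 applies (level before this adjustment is 11 < 17, so +1): 11 + 1 = 12.
R3 applies: 12 − 2 = 10.
R4 applies: 10 − 1 = 9.
Final offense level: 9.
Criminal history: 3 prior points → Category Low (2-6).
Level 9 falls in the 9-25 band.
Grid: Level 9-25 × Category Low = 25-35 months.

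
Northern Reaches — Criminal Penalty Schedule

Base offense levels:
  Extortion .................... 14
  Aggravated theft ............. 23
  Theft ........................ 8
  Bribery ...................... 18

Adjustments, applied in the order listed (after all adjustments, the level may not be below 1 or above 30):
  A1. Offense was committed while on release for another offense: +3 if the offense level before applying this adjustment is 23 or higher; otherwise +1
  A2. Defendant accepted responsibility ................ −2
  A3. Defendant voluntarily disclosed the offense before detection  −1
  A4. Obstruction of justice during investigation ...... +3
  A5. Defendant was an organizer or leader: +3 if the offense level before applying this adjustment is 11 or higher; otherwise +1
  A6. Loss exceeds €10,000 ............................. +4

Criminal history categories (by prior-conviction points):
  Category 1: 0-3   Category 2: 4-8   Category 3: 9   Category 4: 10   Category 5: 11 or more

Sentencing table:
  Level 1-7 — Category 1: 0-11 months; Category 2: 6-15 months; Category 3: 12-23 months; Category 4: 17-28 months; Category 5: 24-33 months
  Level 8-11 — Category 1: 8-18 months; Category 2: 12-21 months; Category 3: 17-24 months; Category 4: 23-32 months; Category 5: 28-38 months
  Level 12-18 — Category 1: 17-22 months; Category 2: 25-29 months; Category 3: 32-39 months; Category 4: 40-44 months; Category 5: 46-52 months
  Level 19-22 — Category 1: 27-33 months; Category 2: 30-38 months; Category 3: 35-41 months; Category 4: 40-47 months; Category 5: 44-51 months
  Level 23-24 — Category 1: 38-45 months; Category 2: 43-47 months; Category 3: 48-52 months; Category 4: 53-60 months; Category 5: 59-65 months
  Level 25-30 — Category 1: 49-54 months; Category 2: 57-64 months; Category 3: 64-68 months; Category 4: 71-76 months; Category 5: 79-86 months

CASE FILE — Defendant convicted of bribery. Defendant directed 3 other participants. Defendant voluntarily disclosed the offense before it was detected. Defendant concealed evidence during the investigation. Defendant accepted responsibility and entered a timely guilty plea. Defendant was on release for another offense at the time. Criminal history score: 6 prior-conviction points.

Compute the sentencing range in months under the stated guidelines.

30-38 months

Base offense level for bribery: 18.
A1 applies (level before this adjustment is 18 < 23, so +1): 18 + 1 = 19.
A2 applies: 19 − 2 = 17.
A3 applies: 17 − 1 = 16.
A4 applies: 16 + 3 = 19.
A5 applies (level before this adjustment is 19 ≥ 11, so +3): 19 + 3 = 22.
Final offense level: 22.
Criminal history: 6 prior points → Category 2 (4-8).
Level 22 falls in the 19-22 band.
Grid: Level 19-22 × Category 2 = 30-38 months.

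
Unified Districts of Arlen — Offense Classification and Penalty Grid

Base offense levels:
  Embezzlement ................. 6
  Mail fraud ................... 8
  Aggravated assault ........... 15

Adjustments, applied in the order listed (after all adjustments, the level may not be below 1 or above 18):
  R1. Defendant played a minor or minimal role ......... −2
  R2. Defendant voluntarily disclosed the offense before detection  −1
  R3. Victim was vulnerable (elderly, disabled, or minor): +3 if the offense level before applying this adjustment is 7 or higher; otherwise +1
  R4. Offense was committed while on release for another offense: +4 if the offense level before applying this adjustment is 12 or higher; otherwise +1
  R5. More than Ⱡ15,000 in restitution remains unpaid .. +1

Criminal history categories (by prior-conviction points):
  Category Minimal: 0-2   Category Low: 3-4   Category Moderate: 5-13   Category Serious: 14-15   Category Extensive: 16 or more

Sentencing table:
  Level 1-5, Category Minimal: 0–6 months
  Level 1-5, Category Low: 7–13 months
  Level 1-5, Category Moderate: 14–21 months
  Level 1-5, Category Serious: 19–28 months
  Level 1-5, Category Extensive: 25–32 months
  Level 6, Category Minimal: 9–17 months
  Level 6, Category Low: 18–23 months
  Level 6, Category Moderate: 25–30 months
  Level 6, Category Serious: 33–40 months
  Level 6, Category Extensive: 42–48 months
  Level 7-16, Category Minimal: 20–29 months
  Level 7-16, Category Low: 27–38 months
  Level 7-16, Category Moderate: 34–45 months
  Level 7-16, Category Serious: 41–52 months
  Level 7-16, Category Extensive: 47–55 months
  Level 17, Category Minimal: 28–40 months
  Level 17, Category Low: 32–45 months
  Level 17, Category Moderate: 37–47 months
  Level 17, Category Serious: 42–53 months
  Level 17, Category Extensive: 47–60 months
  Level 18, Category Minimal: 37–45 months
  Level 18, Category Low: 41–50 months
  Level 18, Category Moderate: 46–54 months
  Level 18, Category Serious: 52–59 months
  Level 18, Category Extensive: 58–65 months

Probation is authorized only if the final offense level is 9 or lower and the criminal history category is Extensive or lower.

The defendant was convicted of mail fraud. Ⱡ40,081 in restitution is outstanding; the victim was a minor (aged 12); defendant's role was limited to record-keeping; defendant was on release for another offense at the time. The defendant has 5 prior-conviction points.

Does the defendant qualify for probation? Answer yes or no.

Base offense level for mail fraud: 8.
R1 applies: 8 − 2 = 6.
R2 does not apply.
R3 applies (level before this adjustment is 6 < 7, so +1): 6 + 1 = 7.
R4 applies (level before this adjustment is 7 < 12, so +1): 7 + 1 = 8.
R5 applies: 8 + 1 = 9.
Final offense level: 9.
Criminal history: 5 prior points → Category Moderate (5-13).
Level 9 falls in the 7-16 band.
Grid: Level 7-16 × Category Moderate = 34-45 months.
Probation check: level 9 ≤ 9 and category Moderate ≤ Extensive → eligible.

Yes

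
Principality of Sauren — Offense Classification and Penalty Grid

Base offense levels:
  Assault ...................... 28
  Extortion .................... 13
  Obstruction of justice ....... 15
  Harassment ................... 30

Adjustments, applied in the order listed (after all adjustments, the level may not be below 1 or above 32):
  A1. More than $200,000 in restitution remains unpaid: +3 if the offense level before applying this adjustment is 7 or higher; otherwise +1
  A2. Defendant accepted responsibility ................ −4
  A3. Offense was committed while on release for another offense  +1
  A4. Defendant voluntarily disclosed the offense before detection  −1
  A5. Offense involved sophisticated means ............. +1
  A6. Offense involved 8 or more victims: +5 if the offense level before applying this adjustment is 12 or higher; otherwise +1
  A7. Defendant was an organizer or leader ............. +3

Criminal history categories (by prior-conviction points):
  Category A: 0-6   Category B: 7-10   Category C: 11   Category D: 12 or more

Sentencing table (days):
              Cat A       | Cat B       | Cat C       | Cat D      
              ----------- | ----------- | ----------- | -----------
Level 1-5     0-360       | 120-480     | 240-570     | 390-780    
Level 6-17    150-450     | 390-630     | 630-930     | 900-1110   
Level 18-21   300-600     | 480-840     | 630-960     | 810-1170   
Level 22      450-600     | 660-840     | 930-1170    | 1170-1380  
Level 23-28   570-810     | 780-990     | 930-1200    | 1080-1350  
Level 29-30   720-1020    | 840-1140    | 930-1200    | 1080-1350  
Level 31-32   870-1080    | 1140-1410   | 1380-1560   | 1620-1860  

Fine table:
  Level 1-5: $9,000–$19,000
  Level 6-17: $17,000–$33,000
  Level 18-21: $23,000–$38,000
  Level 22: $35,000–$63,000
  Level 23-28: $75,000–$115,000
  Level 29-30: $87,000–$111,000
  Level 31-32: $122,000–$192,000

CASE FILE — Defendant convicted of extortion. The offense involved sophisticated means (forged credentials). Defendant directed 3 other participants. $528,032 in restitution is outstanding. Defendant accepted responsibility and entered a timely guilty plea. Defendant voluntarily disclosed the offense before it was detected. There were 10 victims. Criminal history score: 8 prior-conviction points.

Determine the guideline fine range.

Base offense level for extortion: 13.
A1 applies (level before this adjustment is 13 ≥ 7, so +3): 13 + 3 = 16.
A2 applies: 16 − 4 = 12.
A4 applies: 12 − 1 = 11.
A5 applies: 11 + 1 = 12.
A6 applies (level before this adjustment is 12 ≥ 12, so +5): 12 + 5 = 17.
A7 applies: 17 + 3 = 20.
Final offense level: 20.
Level 20 falls in the 18-21 band.
Fine table: Level 18-21 → $23,000–$38,000.

$23,000–$38,000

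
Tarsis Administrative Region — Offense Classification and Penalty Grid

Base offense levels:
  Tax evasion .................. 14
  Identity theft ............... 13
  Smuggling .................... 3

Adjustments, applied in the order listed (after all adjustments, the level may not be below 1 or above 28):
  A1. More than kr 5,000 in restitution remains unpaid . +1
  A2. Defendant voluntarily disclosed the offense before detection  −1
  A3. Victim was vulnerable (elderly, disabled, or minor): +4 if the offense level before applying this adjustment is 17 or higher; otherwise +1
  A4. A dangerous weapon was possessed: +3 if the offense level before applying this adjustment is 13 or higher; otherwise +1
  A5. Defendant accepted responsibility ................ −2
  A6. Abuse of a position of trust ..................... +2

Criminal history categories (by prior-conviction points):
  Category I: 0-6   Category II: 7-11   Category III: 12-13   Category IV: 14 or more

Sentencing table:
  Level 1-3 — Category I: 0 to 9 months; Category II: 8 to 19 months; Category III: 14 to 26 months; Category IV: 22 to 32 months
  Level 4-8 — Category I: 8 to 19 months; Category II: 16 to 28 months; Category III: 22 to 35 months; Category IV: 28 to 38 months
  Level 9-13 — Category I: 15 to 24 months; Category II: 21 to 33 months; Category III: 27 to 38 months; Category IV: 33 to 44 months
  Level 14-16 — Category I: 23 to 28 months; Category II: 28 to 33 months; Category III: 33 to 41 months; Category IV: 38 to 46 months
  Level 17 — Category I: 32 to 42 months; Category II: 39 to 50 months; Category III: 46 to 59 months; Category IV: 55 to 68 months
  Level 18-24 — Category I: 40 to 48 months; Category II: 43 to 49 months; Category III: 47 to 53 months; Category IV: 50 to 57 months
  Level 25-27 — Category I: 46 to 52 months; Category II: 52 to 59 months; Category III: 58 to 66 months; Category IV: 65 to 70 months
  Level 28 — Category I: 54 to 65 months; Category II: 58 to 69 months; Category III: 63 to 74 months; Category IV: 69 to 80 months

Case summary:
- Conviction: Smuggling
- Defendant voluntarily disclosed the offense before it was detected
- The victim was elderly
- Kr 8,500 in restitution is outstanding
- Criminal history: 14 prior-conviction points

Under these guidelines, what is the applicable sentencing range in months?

Base offense level for smuggling: 3.
A1 applies: 3 + 1 = 4.
A2 applies: 4 − 1 = 3.
A3 applies (level before this adjustment is 3 < 17, so +1): 3 + 1 = 4.
A4 does not apply.
A5 does not apply.
A6 does not apply.
Final offense level: 4.
Criminal history: 14 prior points → Category IV (14+).
Level 4 falls in the 4-8 band.
Grid: Level 4-8 × Category IV = 28-38 months.

28-38 months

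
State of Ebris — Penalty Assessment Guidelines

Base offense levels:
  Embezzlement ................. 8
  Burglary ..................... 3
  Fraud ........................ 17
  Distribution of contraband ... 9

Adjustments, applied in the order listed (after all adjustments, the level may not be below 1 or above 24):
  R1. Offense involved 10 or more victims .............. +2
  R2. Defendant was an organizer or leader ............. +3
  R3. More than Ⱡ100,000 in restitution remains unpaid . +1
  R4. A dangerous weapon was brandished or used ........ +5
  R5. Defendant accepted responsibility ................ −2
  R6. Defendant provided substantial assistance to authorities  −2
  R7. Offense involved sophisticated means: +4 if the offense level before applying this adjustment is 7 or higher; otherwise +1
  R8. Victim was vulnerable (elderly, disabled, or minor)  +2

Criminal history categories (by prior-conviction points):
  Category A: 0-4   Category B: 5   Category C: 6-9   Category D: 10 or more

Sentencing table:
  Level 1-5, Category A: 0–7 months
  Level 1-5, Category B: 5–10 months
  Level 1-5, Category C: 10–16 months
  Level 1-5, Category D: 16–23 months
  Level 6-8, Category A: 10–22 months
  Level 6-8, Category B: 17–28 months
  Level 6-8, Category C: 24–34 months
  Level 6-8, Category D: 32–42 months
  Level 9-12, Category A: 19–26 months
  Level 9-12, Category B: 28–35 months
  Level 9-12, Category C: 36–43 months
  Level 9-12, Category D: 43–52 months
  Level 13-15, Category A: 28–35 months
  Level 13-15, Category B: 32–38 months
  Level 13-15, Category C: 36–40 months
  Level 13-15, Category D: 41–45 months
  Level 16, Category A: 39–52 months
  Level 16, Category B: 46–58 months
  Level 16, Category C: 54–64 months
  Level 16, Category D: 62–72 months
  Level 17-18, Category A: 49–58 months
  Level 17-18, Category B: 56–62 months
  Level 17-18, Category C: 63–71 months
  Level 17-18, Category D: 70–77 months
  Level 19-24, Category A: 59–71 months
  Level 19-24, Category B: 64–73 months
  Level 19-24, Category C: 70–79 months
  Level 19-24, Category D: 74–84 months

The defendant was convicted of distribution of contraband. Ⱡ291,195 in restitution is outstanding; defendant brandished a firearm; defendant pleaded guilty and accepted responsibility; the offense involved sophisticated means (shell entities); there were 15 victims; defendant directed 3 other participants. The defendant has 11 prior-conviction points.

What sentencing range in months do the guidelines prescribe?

74-84 months

Base offense level for distribution of contraband: 9.
R1 applies: 9 + 2 = 11.
R2 applies: 11 + 3 = 14.
R3 applies: 14 + 1 = 15.
R4 applies: 15 + 5 = 20.
R5 applies: 20 − 2 = 18.
R7 applies (level before this adjustment is 18 ≥ 7, so +4): 18 + 4 = 22.
R8 does not apply.
Final offense level: 22.
Criminal history: 11 prior points → Category D (10+).
Level 22 falls in the 19-24 band.
Grid: Level 19-24 × Category D = 74-84 months.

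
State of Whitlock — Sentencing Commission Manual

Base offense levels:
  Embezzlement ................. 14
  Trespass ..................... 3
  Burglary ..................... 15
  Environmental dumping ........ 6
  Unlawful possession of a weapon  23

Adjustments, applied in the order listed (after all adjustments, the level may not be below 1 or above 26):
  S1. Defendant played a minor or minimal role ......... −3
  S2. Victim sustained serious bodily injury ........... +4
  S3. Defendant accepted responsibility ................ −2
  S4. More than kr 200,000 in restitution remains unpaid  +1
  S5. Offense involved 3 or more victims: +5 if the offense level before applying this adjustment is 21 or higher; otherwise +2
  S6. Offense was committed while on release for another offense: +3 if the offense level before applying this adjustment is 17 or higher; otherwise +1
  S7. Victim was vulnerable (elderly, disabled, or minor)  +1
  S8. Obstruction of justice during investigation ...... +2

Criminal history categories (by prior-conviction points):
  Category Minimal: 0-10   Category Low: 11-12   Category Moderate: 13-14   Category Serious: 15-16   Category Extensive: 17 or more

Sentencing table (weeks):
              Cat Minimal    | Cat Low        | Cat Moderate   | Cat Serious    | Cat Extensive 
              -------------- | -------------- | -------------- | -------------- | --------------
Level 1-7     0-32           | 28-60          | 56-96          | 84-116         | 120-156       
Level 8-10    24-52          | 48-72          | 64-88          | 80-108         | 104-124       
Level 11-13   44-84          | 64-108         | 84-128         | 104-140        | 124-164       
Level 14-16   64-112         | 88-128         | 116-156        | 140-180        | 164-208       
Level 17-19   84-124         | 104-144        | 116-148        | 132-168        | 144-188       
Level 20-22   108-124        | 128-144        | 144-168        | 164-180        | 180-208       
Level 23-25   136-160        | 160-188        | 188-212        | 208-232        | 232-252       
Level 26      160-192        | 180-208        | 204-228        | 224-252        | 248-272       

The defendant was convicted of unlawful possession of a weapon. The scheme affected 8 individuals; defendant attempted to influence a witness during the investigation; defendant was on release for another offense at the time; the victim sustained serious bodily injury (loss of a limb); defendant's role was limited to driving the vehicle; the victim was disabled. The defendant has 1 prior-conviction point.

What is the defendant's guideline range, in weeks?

160-192 weeks

Base offense level for unlawful possession of a weapon: 23.
S1 applies: 23 − 3 = 20.
S2 applies: 20 + 4 = 24.
S3 does not apply.
S5 applies (level before this adjustment is 24 ≥ 21, so +5): 24 + 5 = 29.
S6 applies (level before this adjustment is 29 ≥ 17, so +3): 29 + 3 = 32.
S7 applies: 32 + 1 = 33.
S8 applies: 33 + 2 = 35.
Level 35 exceeds the maximum of 26; capped at 26.
Final offense level: 26.
Criminal history: 1 prior point → Category Minimal (0-10).
Level 26 falls in the 26 band.
Grid: Level 26 × Category Minimal = 160-192 weeks.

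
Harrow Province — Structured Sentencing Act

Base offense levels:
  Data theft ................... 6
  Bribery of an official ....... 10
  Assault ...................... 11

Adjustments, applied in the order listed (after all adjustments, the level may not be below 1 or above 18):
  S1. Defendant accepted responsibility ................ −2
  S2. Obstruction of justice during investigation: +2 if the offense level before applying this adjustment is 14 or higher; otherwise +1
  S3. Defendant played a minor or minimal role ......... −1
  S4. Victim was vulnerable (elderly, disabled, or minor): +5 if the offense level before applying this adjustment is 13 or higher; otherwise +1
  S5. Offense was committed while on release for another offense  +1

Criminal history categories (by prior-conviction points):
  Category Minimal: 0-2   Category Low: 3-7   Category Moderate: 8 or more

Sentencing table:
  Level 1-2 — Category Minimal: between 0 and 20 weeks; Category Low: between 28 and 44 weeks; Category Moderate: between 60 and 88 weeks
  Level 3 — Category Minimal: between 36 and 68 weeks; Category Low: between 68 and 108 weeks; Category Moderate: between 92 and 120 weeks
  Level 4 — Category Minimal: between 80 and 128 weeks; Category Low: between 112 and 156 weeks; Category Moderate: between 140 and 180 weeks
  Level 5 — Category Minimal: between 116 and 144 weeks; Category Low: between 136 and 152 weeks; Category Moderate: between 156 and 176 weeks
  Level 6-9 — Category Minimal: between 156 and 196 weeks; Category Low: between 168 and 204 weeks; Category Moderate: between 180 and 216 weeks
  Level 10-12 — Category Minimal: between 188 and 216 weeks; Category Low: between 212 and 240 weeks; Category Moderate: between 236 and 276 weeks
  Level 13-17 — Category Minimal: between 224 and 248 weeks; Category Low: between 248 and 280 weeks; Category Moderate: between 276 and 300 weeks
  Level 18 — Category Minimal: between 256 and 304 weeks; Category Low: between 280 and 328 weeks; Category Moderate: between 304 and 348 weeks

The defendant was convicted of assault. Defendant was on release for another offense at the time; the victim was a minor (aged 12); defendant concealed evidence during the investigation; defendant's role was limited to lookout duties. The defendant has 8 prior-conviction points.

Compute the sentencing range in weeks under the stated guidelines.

276-300 weeks

Base offense level for assault: 11.
S1 does not apply.
S2 applies (level before this adjustment is 11 < 14, so +1): 11 + 1 = 12.
S3 applies: 12 − 1 = 11.
S4 applies (level before this adjustment is 11 < 13, so +1): 11 + 1 = 12.
S5 applies: 12 + 1 = 13.
Final offense level: 13.
Criminal history: 8 prior points → Category Moderate (8+).
Level 13 falls in the 13-17 band.
Grid: Level 13-17 × Category Moderate = 276-300 weeks.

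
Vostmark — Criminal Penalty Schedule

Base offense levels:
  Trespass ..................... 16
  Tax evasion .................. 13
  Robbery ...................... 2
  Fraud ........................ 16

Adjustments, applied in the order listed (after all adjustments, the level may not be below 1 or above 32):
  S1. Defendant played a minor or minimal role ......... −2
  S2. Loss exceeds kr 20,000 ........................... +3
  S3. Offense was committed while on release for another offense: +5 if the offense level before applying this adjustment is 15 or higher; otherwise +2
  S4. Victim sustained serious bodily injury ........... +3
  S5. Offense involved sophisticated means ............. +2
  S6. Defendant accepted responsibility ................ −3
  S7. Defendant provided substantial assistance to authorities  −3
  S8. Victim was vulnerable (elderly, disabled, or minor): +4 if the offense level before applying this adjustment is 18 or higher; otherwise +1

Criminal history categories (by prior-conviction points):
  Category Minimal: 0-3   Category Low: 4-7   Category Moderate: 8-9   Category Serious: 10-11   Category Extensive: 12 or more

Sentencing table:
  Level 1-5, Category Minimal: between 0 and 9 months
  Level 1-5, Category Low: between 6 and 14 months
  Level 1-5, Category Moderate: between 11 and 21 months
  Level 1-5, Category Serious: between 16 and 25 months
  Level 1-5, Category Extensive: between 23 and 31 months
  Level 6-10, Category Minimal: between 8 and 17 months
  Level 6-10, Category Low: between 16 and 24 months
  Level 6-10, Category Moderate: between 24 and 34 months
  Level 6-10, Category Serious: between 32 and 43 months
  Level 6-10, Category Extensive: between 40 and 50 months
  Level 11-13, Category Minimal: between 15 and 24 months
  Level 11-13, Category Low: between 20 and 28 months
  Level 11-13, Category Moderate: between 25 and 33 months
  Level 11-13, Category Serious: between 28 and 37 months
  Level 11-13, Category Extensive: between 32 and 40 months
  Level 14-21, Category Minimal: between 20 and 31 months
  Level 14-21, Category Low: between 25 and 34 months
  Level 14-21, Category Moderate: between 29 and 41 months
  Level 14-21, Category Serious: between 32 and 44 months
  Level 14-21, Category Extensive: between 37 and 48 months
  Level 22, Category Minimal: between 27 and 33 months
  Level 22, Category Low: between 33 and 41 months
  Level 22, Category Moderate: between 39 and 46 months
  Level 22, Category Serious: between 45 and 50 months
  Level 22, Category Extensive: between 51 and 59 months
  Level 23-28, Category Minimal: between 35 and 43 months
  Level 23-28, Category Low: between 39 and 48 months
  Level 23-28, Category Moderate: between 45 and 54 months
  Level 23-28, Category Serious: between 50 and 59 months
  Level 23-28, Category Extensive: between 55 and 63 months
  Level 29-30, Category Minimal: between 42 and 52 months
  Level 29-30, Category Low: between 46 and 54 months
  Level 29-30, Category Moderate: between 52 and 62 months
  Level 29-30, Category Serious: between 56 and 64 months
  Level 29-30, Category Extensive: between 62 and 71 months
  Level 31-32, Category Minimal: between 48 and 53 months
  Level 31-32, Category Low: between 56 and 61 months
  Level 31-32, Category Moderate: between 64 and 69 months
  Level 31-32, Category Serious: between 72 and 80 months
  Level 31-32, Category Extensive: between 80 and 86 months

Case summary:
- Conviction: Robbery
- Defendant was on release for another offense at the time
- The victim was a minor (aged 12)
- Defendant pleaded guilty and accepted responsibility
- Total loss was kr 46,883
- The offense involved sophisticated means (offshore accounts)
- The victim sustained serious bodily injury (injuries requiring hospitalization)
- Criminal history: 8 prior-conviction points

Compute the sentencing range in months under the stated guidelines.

24-34 months

Base offense level for robbery: 2.
S1 does not apply.
S2 applies: 2 + 3 = 5.
S3 applies (level before this adjustment is 5 < 15, so +2): 5 + 2 = 7.
S4 applies: 7 + 3 = 10.
S5 applies: 10 + 2 = 12.
S6 applies: 12 − 3 = 9.
S8 applies (level before this adjustment is 9 < 18, so +1): 9 + 1 = 10.
Final offense level: 10.
Criminal history: 8 prior points → Category Moderate (8-9).
Level 10 falls in the 6-10 band.
Grid: Level 6-10 × Category Moderate = 24-34 months.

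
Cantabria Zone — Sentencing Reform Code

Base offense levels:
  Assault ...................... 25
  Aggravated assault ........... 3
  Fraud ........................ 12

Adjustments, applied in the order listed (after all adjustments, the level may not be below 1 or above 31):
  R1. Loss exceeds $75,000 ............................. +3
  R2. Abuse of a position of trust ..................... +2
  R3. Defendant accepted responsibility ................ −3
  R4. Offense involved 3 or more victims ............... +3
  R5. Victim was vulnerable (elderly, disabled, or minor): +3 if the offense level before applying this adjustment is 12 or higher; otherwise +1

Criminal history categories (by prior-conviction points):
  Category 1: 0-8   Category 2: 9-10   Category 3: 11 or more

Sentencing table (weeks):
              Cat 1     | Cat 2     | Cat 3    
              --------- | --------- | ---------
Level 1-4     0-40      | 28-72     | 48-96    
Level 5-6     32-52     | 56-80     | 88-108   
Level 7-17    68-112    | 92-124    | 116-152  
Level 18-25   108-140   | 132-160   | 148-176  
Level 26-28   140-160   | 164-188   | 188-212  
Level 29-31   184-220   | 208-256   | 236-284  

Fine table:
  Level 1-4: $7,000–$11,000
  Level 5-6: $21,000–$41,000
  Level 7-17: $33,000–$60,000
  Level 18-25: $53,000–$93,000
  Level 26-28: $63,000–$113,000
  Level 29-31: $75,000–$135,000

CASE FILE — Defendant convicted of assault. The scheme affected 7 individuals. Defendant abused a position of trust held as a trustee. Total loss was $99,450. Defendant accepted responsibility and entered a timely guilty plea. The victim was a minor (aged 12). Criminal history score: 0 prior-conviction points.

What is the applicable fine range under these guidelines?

$75,000–$135,000

Base offense level for assault: 25.
R1 applies: 25 + 3 = 28.
R2 applies: 28 + 2 = 30.
R3 applies: 30 − 3 = 27.
R4 applies: 27 + 3 = 30.
R5 applies (level before this adjustment is 30 ≥ 12, so +3): 30 + 3 = 33.
Level 33 exceeds the maximum of 31; capped at 31.
Final offense level: 31.
Level 31 falls in the 29-31 band.
Fine table: Level 29-31 → $75,000–$135,000.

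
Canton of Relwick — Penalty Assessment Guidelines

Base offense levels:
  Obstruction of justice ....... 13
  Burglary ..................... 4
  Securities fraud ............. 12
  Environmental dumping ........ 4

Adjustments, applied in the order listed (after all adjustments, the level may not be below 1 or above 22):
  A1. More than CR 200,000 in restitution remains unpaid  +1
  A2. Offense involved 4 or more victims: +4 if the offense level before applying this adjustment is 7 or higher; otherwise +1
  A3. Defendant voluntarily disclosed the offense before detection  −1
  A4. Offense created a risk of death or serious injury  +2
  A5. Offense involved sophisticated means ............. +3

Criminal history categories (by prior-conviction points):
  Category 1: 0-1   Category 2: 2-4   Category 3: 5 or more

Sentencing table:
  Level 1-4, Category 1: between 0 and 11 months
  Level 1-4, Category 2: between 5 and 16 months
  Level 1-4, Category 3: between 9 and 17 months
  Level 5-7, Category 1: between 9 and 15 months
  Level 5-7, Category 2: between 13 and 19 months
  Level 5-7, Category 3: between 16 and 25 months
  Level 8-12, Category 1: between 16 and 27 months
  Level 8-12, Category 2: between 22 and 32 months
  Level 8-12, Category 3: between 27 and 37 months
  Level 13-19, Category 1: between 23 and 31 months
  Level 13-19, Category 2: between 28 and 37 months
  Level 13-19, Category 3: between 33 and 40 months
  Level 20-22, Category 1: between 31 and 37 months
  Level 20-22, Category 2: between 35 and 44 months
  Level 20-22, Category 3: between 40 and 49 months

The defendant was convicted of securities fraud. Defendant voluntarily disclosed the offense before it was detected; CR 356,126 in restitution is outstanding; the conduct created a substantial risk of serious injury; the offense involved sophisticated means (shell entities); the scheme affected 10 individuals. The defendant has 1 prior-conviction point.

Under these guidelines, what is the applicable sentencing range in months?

31-37 months

Base offense level for securities fraud: 12.
A1 applies: 12 + 1 = 13.
A2 applies (level before this adjustment is 13 ≥ 7, so +4): 13 + 4 = 17.
A3 applies: 17 − 1 = 16.
A4 applies: 16 + 2 = 18.
A5 applies: 18 + 3 = 21.
Final offense level: 21.
Criminal history: 1 prior point → Category 1 (0-1).
Level 21 falls in the 20-22 band.
Grid: Level 20-22 × Category 1 = 31-37 months.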